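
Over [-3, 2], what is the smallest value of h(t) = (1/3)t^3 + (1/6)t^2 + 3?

Differentiating, h'(t) = t^2 + (1/3)t; which vanishes at t = -1/3 and t = 0.
Evaluating at the critical points and endpoints: h(-3) = -9/2; h(-1/3) = 487/162; h(0) = 3; h(2) = 19/3.
The minimum over the interval is -9/2, attained at t = -3.

-9/2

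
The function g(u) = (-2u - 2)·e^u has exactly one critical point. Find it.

g'(u) = (-2)·e^u + (-2u - 2)·1·e^u = (-2u - 4)·e^u. Since e^u > 0, the only critical point is u = -2.
g''(-2) has the same sign as -2 < 0, so this is a local maximum.
g(-2) = (2)·e^(-2) ≈ 0.2707.

-2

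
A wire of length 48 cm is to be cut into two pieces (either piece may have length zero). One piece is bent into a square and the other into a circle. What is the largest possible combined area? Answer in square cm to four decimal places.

183.3465

Let x be the length used for the square. Square side x/4; circle radius (48−x)/(2π).
A(x) = (x/4)² + π·((48−x)/(2π))² = x²/16 + (48−x)²/(4π) for 0 ≤ x ≤ 48. A'(x) = x/8 − (48−x)/(2π) = 0 gives x = 4·48/(π+4) ≈ 26.8848.
A'' > 0, so the interior critical point is a minimum; the maximum is at an endpoint. A(0) = 183.3465 and A(48) = 144.0000, so the largest area is 183.3465.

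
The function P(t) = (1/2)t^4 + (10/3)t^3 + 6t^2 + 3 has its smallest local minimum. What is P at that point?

3

Critical points: P'(t) = 2t^3 + 10t^2 + 12t vanishes at t = -3, -2, 0.
P''(t) = 6t^2 + 20t + 12. P''(-3) = 6 > 0 ⇒ local minimum; P''(-2) = -4 < 0 ⇒ local maximum; P''(0) = 12 > 0 ⇒ local minimum.
Thus P has its smallest local minimum at t = 0, with value 3.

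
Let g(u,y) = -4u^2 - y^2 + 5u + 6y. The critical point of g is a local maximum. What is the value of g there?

∂g/∂u = -8u + 5 = 0 and ∂g/∂y = -2y + 6 = 0, so (u, y) = (5/8, 3).
The Hessian has g_{uu} = -8, g_{yy} = -2, g_{uy} = 0, giving D = 16 > 0 with g_{uu} < 0, so the point is a local maximum.
g(5/8, 3) = 169/16.

169/16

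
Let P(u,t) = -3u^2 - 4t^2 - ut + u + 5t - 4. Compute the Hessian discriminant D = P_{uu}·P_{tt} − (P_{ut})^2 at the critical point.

∂P/∂u = -6u - t + 1 = 0 and ∂P/∂t = -u - 8t + 5 = 0, so (u, t) = (3/47, 29/47).
The Hessian has P_{uu} = -6, P_{tt} = -8, P_{ut} = -1, giving D = 47 > 0 with P_{uu} < 0, so the point is a local maximum.
D = (-6)·(-8) − (-1)^2 = 47.

47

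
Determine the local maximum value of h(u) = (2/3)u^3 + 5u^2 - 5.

110/3

h'(u) = 2u^2 + 10u. Setting h'(u) = 0 gives u ∈ {-5, 0}.
h''(u) = 4u + 10. h''(-5) = -10 < 0 ⇒ local maximum; h''(0) = 10 > 0 ⇒ local minimum.
So the local maximum value is h(-5) = 110/3.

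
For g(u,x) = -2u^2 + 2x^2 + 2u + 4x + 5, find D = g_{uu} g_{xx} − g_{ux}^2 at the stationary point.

∂g/∂u = -4u + 2 = 0 and ∂g/∂x = 4x + 4 = 0, so (u, x) = (1/2, -1).
The Hessian has g_{uu} = -4, g_{xx} = 4, g_{ux} = 0, giving D = -16 < 0, so the point is a saddle point.
D = (-4)·(4) − (0)^2 = -16.

-16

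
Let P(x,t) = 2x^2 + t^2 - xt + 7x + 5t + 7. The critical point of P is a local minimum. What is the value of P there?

-85/7

∂P/∂x = 4x - t + 7 = 0 and ∂P/∂t = -x + 2t + 5 = 0, so (x, t) = (-19/7, -27/7).
The Hessian has P_{xx} = 4, P_{tt} = 2, P_{xt} = -1, giving D = 7 > 0 with P_{xx} > 0, so the point is a local minimum.
P(-19/7, -27/7) = -85/7.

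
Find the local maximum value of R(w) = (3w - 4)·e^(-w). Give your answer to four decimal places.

R'(w) = 3·e^(-w) + (3w - 4)·(-1)·e^(-w) = (-3w + 7)·e^(-w). Since e^(-w) > 0, the only critical point is w = 7/3.
R''(7/3) has the same sign as -3 < 0, so this is a local maximum.
R(7/3) = (3)·e^(-7/3) ≈ 0.2909.

0.2909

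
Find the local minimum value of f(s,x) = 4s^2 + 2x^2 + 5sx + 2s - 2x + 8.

12/7

∂f/∂s = 8s + 5x + 2 = 0 and ∂f/∂x = 5s + 4x - 2 = 0, so (s, x) = (-18/7, 26/7).
The Hessian has f_{ss} = 8, f_{xx} = 4, f_{sx} = 5, giving D = 7 > 0 with f_{ss} > 0, so the point is a local minimum.
f(-18/7, 26/7) = 12/7.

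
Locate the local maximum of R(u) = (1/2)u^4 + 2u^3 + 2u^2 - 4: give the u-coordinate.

Critical points: R'(u) = 2u^3 + 6u^2 + 4u vanishes at u = -2, -1, 0.
Since R''(u) = 6u^2 + 12u + 4, we get R''(-2) = 4 > 0 ⇒ local minimum; R''(-1) = -2 < 0 ⇒ local maximum; R''(0) = 4 > 0 ⇒ local minimum.
So the local maximum value is R(-1) = -7/2.

-1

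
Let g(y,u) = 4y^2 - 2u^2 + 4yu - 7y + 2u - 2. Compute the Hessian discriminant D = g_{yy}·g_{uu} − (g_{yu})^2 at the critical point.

-48

∂g/∂y = 8y + 4u - 7 = 0 and ∂g/∂u = 4y - 4u + 2 = 0, so (y, u) = (5/12, 11/12).
The Hessian has g_{yy} = 8, g_{uu} = -4, g_{yu} = 4, giving D = -48 < 0, so the point is a saddle point.
D = (8)·(-4) − (4)^2 = -48.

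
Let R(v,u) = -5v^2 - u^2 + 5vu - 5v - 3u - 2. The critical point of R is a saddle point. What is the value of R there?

-31

∂R/∂v = -10v + 5u - 5 = 0 and ∂R/∂u = 5v - 2u - 3 = 0, so (v, u) = (5, 11).
The Hessian has R_{vv} = -10, R_{uu} = -2, R_{vu} = 5, giving D = -5 < 0, so the point is a saddle point.
R(5, 11) = -31.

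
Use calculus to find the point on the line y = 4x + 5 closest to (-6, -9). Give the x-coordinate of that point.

Minimize D(x)^2 = (x + 6)^2 + (4x + 14)^2.
d/dx[D^2] = 2(x + 6) + 2·4·(4x + 14) = 0 ⇒ x = -62/17.
Then y = -163/17 and the distance is √(100/17) ≈ 2.4254.

-62/17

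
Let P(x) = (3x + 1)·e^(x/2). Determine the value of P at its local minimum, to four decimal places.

-1.8684

By the product rule, P'(x) = ((3/2)x + 7/2)·e^(x/2). Since e^(x/2) > 0, the only critical point is x = -7/3.
P''(-7/3) has the same sign as 3/2 > 0, so this is a local minimum.
P(-7/3) = (-6)·e^(-7/6) ≈ -1.8684.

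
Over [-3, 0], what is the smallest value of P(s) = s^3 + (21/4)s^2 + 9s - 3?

The derivative is 3s^2 + (21/2)s + 9, which vanishes at s = -2 and s = -3/2.
Compare values at every candidate in [-3, 0]: P(-3) = -39/4, P(-2) = -8, P(-3/2) = -129/16, P(0) = -3.
So the minimum is P(-3) = -39/4.

-39/4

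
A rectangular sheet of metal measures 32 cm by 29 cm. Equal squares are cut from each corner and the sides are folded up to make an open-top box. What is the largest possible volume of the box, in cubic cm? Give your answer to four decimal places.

With cut size x, the volume is V(x) = x(32 − 2x)(29 − 2x) for 0 < x < 14.5.
V'(x) = 12x^2 − 244x + 928. Setting V'(x) = 0 gives x ≈ 5.0649 (the root in (0, 14.5)).
V''(x) = 24x − 244 is negative there, so this is the maximum; V ≈ 2090.2591.

2090.2591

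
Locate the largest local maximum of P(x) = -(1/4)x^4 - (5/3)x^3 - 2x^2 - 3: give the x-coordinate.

-4

P'(x) = -x^3 - 5x^2 - 4x = 0 at x = -4, -1, 0.
Since P''(x) = -3x^2 - 10x - 4, we get P''(-4) = -12 < 0 ⇒ local maximum; P''(-1) = 3 > 0 ⇒ local minimum; P''(0) = -4 < 0 ⇒ local maximum.
So the largest local maximum value is P(-4) = 23/3.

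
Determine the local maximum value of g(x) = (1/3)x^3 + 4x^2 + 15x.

-50/3

Critical points: g'(x) = x^2 + 8x + 15 vanishes at x = -5, -3.
g''(x) = 2x + 8. g''(-5) = -2 < 0 ⇒ local maximum; g''(-3) = 2 > 0 ⇒ local minimum.
Thus g has its local maximum at x = -5, with value -50/3.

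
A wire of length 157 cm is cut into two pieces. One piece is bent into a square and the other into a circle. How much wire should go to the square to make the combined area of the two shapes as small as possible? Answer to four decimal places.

Let x be the length used for the square. Square side x/4; circle radius (157−x)/(2π).
A(x) = (x/4)² + π·((157−x)/(2π))² = x²/16 + (157−x)²/(4π) for 0 ≤ x ≤ 157. A'(x) = x/8 − (157−x)/(2π) = 0 gives x = 4·157/(π+4) ≈ 87.9356.
A'' = 1/8 + 1/(2π) > 0, so this gives the minimum combined area; x ≈ 87.9356 cm to the square.

87.9356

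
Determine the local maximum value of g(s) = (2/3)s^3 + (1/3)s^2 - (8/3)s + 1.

g'(s) = 2s^2 + (2/3)s - 8/3 = 0 at s = -4/3, 1.
g''(s) = 4s + 2/3. g''(-4/3) = -14/3 < 0 ⇒ local maximum; g''(1) = 14/3 > 0 ⇒ local minimum.
Thus g has its local maximum at s = -4/3, with value 289/81.

289/81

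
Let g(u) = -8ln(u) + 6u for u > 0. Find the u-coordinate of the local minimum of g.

g'(u) = -8/u + 6 = 0 gives u = 4/3.
g''(u) = 8/u², which is positive for u > 0, so this is a local minimum.
g(4/3) = -8·ln(4/3) + 8 ≈ 5.6985.

4/3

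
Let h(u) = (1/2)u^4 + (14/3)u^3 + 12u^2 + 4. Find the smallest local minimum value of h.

4

h'(u) = 2u^3 + 14u^2 + 24u. Setting h'(u) = 0 gives u ∈ {-4, -3, 0}.
h''(u) = 6u^2 + 28u + 24. h''(-4) = 8 > 0 ⇒ local minimum; h''(-3) = -6 < 0 ⇒ local maximum; h''(0) = 24 > 0 ⇒ local minimum.
The smallest local minimum is h(0) = 4.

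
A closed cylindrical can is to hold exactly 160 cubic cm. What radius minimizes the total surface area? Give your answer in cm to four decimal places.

2.9420

With radius r and height h, πr²h = 160 so h = 160/(πr²), and S(r) = 2πr² + 2πrh = 2πr² + 2·160/r.
S'(r) = 4πr − 2·160/r² = 0 ⇒ r³ = 160/(2π), so r ≈ 2.9420 and h = 2r ≈ 5.8841.
S''(r) = 4π + 4·160/r³ > 0, so this is the minimum; S ≈ 163.1528.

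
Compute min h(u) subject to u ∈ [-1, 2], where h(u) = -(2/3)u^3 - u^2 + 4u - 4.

-25/3

Differentiating, h'(u) = -2u^2 - 2u + 4; whose only zero in [-1, 2] is u = 1.
Candidates: h(-1) = -25/3, h(1) = -5/3, h(2) = -16/3.
The minimum over the interval is -25/3, attained at u = -1.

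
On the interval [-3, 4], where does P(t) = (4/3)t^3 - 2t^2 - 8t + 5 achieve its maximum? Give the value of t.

Differentiating, P'(t) = 4t^2 - 4t - 8; which vanishes at t = -1 and t = 2.
Compare values at every candidate in [-3, 4]: P(-3) = -25, P(-1) = 29/3, P(2) = -25/3, P(4) = 79/3.
The maximum over the interval is 79/3, attained at t = 4.

4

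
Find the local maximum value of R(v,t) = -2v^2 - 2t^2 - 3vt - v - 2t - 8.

∂R/∂v = -4v - 3t - 1 = 0 and ∂R/∂t = -3v - 4t - 2 = 0, so (v, t) = (2/7, -5/7).
The Hessian has R_{vv} = -4, R_{tt} = -4, R_{vt} = -3, giving D = 7 > 0 with R_{vv} < 0, so the point is a local maximum.
R(2/7, -5/7) = -52/7.

-52/7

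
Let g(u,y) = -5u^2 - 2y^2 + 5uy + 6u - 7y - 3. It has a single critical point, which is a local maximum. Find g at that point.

62/15

∂g/∂u = -10u + 5y + 6 = 0 and ∂g/∂y = 5u - 4y - 7 = 0, so (u, y) = (-11/15, -8/3).
The Hessian has g_{uu} = -10, g_{yy} = -4, g_{uy} = 5, giving D = 15 > 0 with g_{uu} < 0, so the point is a local maximum.
g(-11/15, -8/3) = 62/15.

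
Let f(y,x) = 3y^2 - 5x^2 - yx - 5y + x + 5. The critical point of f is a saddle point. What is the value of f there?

∂f/∂y = 6y - x - 5 = 0 and ∂f/∂x = -y - 10x + 1 = 0, so (y, x) = (51/61, 1/61).
The Hessian has f_{yy} = 6, f_{xx} = -10, f_{yx} = -1, giving D = -61 < 0, so the point is a saddle point.
f(51/61, 1/61) = 178/61.

178/61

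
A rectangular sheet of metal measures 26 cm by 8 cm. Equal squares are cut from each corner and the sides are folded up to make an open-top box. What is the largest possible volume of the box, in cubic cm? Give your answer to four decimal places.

With cut size x, the volume is V(x) = x(26 − 2x)(8 − 2x) for 0 < x < 4.
V'(x) = 12x^2 − 136x + 208. Setting V'(x) = 0 gives x ≈ 1.8225 (the root in (0, 4)).
V''(x) = 24x − 136 is negative there, so this is the maximum; V ≈ 177.4314.

177.4314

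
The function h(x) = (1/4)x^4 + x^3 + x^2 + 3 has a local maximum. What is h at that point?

13/4

h'(x) = x^3 + 3x^2 + 2x. Setting h'(x) = 0 gives x ∈ {-2, -1, 0}.
Since h''(x) = 3x^2 + 6x + 2, we get h''(-2) = 2 > 0 ⇒ local minimum; h''(-1) = -1 < 0 ⇒ local maximum; h''(0) = 2 > 0 ⇒ local minimum.
So the local maximum value is h(-1) = 13/4.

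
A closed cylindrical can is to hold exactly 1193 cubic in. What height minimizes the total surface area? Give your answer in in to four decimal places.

With radius r and height h, πr²h = 1193 so h = 1193/(πr²), and S(r) = 2πr² + 2πrh = 2πr² + 2·1193/r.
S'(r) = 4πr − 2·1193/r² = 0 ⇒ r³ = 1193/(2π), so r ≈ 5.7476 and h = 2r ≈ 11.4952.
S''(r) = 4π + 4·1193/r³ > 0, so this is the minimum; S ≈ 622.6942.

11.4952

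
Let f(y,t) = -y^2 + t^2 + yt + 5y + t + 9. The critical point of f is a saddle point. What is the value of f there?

64/5

∂f/∂y = -2y + t + 5 = 0 and ∂f/∂t = y + 2t + 1 = 0, so (y, t) = (9/5, -7/5).
The Hessian has f_{yy} = -2, f_{tt} = 2, f_{yt} = 1, giving D = -5 < 0, so the point is a saddle point.
f(9/5, -7/5) = 64/5.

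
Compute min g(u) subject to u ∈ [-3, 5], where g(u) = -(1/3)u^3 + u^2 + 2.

Differentiating, g'(u) = -u^2 + 2u; which vanishes at u = 0 and u = 2.
Candidates: g(-3) = 20,  g(0) = 2,  g(2) = 10/3,  g(5) = -44/3.
So the minimum is g(5) = -44/3.

-44/3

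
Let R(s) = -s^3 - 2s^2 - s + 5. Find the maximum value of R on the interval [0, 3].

R'(s) = -3s^2 - 4s - 1, which has no zeros in [0, 3].
Compare values at every candidate in [0, 3]: R(0) = 5,  R(3) = -43.
So the maximum is R(0) = 5.

5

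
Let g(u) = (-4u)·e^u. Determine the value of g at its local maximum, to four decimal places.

Differentiating with the product rule gives g'(u) = (-4u - 4)·e^u. Since e^u > 0, the only critical point is u = -1.
g''(-1) has the same sign as -4 < 0, so this is a local maximum.
g(-1) = (4)·e^(-1) ≈ 1.4715.

1.4715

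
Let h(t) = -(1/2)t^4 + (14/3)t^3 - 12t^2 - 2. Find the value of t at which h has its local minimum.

3

Critical points: h'(t) = -2t^3 + 14t^2 - 24t vanishes at t = 0, 3, 4.
h''(t) = -6t^2 + 28t - 24. h''(0) = -24 < 0 ⇒ local maximum; h''(3) = 6 > 0 ⇒ local minimum; h''(4) = -8 < 0 ⇒ local maximum.
Thus h has its local minimum at t = 3, with value -49/2.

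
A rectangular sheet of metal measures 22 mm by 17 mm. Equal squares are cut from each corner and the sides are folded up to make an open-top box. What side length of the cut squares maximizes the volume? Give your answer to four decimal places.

3.1708

With cut size x, the volume is V(x) = x(22 − 2x)(17 − 2x) for 0 < x < 8.5.
V'(x) = 12x^2 − 156x + 374. Setting V'(x) = 0 gives x ≈ 3.1708 (the root in (0, 8.5)).
V''(x) = 24x − 156 is negative there, so this is the maximum; V ≈ 529.1859.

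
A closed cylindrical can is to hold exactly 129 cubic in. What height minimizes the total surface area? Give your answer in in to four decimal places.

5.4765

With radius r and height h, πr²h = 129 so h = 129/(πr²), and S(r) = 2πr² + 2πrh = 2πr² + 2·129/r.
S'(r) = 4πr − 2·129/r² = 0 ⇒ r³ = 129/(2π), so r ≈ 2.7382 and h = 2r ≈ 5.4765.
S''(r) = 4π + 4·129/r³ > 0, so this is the minimum; S ≈ 141.3322.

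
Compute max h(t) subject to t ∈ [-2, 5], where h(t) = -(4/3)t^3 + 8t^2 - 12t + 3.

Differentiating, h'(t) = -4t^2 + 16t - 12; which vanishes at t = 1 and t = 3.
Evaluating at the critical points and endpoints: h(-2) = 209/3; h(1) = -7/3; h(3) = 3; h(5) = -71/3.
So the maximum is h(-2) = 209/3.

209/3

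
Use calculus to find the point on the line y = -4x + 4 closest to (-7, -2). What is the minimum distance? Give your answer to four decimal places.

Minimize D(x)^2 = (x + 7)^2 + (-4x + 6)^2.
d/dx[D^2] = 2(x + 7) + 2·(-4)·(-4x + 6) = 0 ⇒ x = 1.
Then y = 0 and the distance is √(68) ≈ 8.2462.

8.2462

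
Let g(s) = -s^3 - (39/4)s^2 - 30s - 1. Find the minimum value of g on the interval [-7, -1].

g'(s) = -3s^2 - (39/2)s - 30, which vanishes at s = -4 and s = -5/2.
Candidates: g(-7) = 297/4, g(-4) = 27, g(-5/2) = 459/16, g(-1) = 81/4.
So the minimum is g(-1) = 81/4.

81/4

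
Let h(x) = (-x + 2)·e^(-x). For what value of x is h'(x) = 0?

3

By the product rule, h'(x) = (x - 3)·e^(-x). Since e^(-x) > 0, the only critical point is x = 3.
h''(3) has the same sign as 1 > 0, so this is a local minimum.
h(3) = (-1)·e^(-3) ≈ -0.0498.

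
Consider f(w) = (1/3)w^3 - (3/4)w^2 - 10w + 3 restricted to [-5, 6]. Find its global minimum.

-83/3

The derivative is w^2 - (3/2)w - 10, which vanishes at w = -5/2 and w = 4.
Compare values at every candidate in [-5, 6]: f(-5) = -89/12, f(-5/2) = 869/48, f(4) = -83/3, f(6) = -12.
So the minimum is f(4) = -83/3.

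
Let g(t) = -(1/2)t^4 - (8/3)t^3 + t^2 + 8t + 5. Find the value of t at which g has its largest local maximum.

g'(t) = -2t^3 - 8t^2 + 2t + 8 = 0 at t = -4, -1, 1.
Second-derivative test with g''(t) = -6t^2 - 16t + 2: g''(-4) = -30 < 0 ⇒ local maximum; g''(-1) = 12 > 0 ⇒ local minimum; g''(1) = -20 < 0 ⇒ local maximum.
The largest local maximum is g(-4) = 95/3.

-4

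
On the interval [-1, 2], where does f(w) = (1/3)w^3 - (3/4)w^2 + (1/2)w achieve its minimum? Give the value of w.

-1

The derivative is w^2 - (3/2)w + 1/2, which vanishes at w = 1/2 and w = 1.
Evaluating at the critical points and endpoints: f(-1) = -19/12, f(1/2) = 5/48, f(1) = 1/12, f(2) = 2/3.
Hence the absolute minimum is -19/12 at w = -1.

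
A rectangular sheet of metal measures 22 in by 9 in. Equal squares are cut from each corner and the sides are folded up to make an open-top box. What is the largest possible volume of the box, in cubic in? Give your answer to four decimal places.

180.0262

With cut size x, the volume is V(x) = x(22 − 2x)(9 − 2x) for 0 < x < 4.5.
V'(x) = 12x^2 − 124x + 198. Setting V'(x) = 0 gives x ≈ 1.9738 (the root in (0, 4.5)).
V''(x) = 24x − 124 is negative there, so this is the maximum; V ≈ 180.0262.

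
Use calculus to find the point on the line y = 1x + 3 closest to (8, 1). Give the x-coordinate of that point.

3

Minimize D(x)^2 = (x - 8)^2 + (x + 2)^2.
d/dx[D^2] = 2(x - 8) + 2·1·(x + 2) = 0 ⇒ x = 3.
Then y = 6 and the distance is √(50) ≈ 7.0711.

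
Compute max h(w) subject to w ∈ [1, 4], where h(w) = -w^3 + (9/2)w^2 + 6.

The derivative is -3w^2 + 9w, whose only zero in [1, 4] is w = 3.
Candidates: h(1) = 19/2,  h(3) = 39/2,  h(4) = 14.
Hence the absolute maximum is 39/2 at w = 3.

39/2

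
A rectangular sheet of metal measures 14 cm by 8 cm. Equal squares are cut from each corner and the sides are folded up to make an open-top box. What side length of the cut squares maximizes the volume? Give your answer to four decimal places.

With cut size x, the volume is V(x) = x(14 − 2x)(8 − 2x) for 0 < x < 4.
V'(x) = 12x^2 − 88x + 112. Setting V'(x) = 0 gives x ≈ 1.6391 (the root in (0, 4)).
V''(x) = 24x − 88 is negative there, so this is the maximum; V ≈ 82.9814.

1.6391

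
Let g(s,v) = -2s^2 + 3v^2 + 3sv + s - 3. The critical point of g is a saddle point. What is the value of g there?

∂g/∂s = -4s + 3v + 1 = 0 and ∂g/∂v = 3s + 6v = 0, so (s, v) = (2/11, -1/11).
The Hessian has g_{ss} = -4, g_{vv} = 6, g_{sv} = 3, giving D = -33 < 0, so the point is a saddle point.
g(2/11, -1/11) = -32/11.

-32/11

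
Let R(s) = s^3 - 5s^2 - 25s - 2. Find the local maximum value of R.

R'(s) = 3s^2 - 10s - 25. Setting R'(s) = 0 gives s ∈ {-5/3, 5}.
Since R''(s) = 6s - 10, we get R''(-5/3) = -20 < 0 ⇒ local maximum; R''(5) = 20 > 0 ⇒ local minimum.
The local maximum is R(-5/3) = 571/27.

571/27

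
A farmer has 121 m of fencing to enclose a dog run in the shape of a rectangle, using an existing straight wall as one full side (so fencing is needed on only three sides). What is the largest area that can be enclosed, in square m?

Let the sides perpendicular to the wall have length x and the parallel side y, so 2x + y = 121 and the area is A = xy = x(121 − 2x).
A'(x) = 121 − 4x = 0 gives x = 121/4, and A''(x) = −4 < 0 confirms a maximum.
Then y = 121 − 2·121/4 = 121/2 and A = 14641/8.

14641/8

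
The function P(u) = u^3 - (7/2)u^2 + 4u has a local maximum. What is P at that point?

3/2

Critical points: P'(u) = 3u^2 - 7u + 4 vanishes at u = 1, 4/3.
Second-derivative test with P''(u) = 6u - 7: P''(1) = -1 < 0 ⇒ local maximum; P''(4/3) = 1 > 0 ⇒ local minimum.
Thus P has its local maximum at u = 1, with value 3/2.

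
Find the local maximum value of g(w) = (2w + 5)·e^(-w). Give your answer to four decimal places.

Differentiating with the product rule gives g'(w) = (-2w - 3)·e^(-w). Since e^(-w) > 0, the only critical point is w = -3/2.
g''(-3/2) has the same sign as -2 < 0, so this is a local maximum.
g(-3/2) = (2)·e^(3/2) ≈ 8.9634.

8.9634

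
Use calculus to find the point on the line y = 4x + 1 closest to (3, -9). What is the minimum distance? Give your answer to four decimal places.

Minimize D(x)^2 = (x - 3)^2 + (4x + 10)^2.
d/dx[D^2] = 2(x - 3) + 2·4·(4x + 10) = 0 ⇒ x = -37/17.
Then y = -131/17 and the distance is √(484/17) ≈ 5.3358.

5.3358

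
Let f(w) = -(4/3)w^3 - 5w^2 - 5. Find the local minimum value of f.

-185/12

Critical points: f'(w) = -4w^2 - 10w vanishes at w = -5/2, 0.
Second-derivative test with f''(w) = -8w - 10: f''(-5/2) = 10 > 0 ⇒ local minimum; f''(0) = -10 < 0 ⇒ local maximum.
The local minimum is f(-5/2) = -185/12.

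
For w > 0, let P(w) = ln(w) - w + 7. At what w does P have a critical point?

1

P'(w) = 1/w − 1 = 0 gives w = 1.
P''(w) = -1/w², which is negative for w > 0, so this is a local maximum.
P(1) = 1·ln(1) - 1 + 7 ≈ 6.0000.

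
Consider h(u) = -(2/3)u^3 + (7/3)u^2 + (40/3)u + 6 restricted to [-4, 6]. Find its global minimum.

-539/81

h'(u) = -2u^2 + (14/3)u + 40/3, which vanishes at u = -5/3 and u = 4.
Evaluating at the critical points and endpoints: h(-4) = 98/3, h(-5/3) = -539/81, h(4) = 54, h(6) = 26.
The minimum over the interval is -539/81, attained at u = -5/3.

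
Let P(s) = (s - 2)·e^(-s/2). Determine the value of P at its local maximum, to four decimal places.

0.2707

Differentiating with the product rule gives P'(s) = (-(1/2)s + 2)·e^(-s/2). Since e^(-s/2) > 0, the only critical point is s = 4.
P''(4) has the same sign as -1/2 < 0, so this is a local maximum.
P(4) = (2)·e^(-2) ≈ 0.2707.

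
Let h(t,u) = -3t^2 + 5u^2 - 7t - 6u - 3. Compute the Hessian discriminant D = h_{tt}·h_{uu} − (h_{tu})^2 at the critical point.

∂h/∂t = -6t - 7 = 0 and ∂h/∂u = 10u - 6 = 0, so (t, u) = (-7/6, 3/5).
The Hessian has h_{tt} = -6, h_{uu} = 10, h_{tu} = 0, giving D = -60 < 0, so the point is a saddle point.
D = (-6)·(10) − (0)^2 = -60.

-60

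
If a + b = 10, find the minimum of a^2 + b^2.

With a + b = 10, a^2 + b^2 = a^2 + (10 − a)^2.
The derivative 2a − 2(10 − a) = 4a − 20 vanishes at a = 5; second derivative 4 > 0, a minimum.
The minimum is 2·(5)^2 = 50.

50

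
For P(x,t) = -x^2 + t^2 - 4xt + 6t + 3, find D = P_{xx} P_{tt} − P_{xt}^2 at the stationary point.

-20

∂P/∂x = -2x - 4t = 0 and ∂P/∂t = -4x + 2t + 6 = 0, so (x, t) = (6/5, -3/5).
The Hessian has P_{xx} = -2, P_{tt} = 2, P_{xt} = -4, giving D = -20 < 0, so the point is a saddle point.
D = (-2)·(2) − (-4)^2 = -20.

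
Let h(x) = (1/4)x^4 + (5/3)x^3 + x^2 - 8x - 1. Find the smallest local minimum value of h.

-73/12

h'(x) = x^3 + 5x^2 + 2x - 8. Setting h'(x) = 0 gives x ∈ {-4, -2, 1}.
h''(x) = 3x^2 + 10x + 2. h''(-4) = 10 > 0 ⇒ local minimum; h''(-2) = -6 < 0 ⇒ local maximum; h''(1) = 15 > 0 ⇒ local minimum.
The smallest local minimum is h(1) = -73/12.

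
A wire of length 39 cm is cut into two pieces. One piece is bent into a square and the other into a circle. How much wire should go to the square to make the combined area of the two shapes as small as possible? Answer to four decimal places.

Let x be the length used for the square. Square side x/4; circle radius (39−x)/(2π).
A(x) = (x/4)² + π·((39−x)/(2π))² = x²/16 + (39−x)²/(4π) for 0 ≤ x ≤ 39. A'(x) = x/8 − (39−x)/(2π) = 0 gives x = 4·39/(π+4) ≈ 21.8439.
A'' = 1/8 + 1/(2π) > 0, so this gives the minimum combined area; x ≈ 21.8439 cm to the square.

21.8439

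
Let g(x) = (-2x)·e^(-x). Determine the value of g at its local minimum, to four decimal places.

g'(x) = (-2)·e^(-x) + (-2x)·(-1)·e^(-x) = (2x - 2)·e^(-x). Since e^(-x) > 0, the only critical point is x = 1.
g''(1) has the same sign as 2 > 0, so this is a local minimum.
g(1) = (-2)·e^(-1) ≈ -0.7358.

-0.7358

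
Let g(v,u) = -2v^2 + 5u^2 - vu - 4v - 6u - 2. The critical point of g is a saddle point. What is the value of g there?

-50/41

∂g/∂v = -4v - u - 4 = 0 and ∂g/∂u = -v + 10u - 6 = 0, so (v, u) = (-46/41, 20/41).
The Hessian has g_{vv} = -4, g_{uu} = 10, g_{vu} = -1, giving D = -41 < 0, so the point is a saddle point.
g(-46/41, 20/41) = -50/41.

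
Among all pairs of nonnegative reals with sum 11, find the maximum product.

With x + y = 11, the product is P(x) = x(11 − x).
P'(x) = 11 − 2x = 0 gives x = 11/2; P'' = −2 < 0, so this is the maximum.
P = 11/2·11/2 = 121/4.

121/4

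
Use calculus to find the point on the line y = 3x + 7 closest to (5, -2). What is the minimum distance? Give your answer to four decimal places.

7.5895

Minimize D(x)^2 = (x - 5)^2 + (3x + 9)^2.
d/dx[D^2] = 2(x - 5) + 2·3·(3x + 9) = 0 ⇒ x = -11/5.
Then y = 2/5 and the distance is √(288/5) ≈ 7.5895.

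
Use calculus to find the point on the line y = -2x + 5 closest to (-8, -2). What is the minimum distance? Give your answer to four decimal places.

10.2859

Minimize D(x)^2 = (x + 8)^2 + (-2x + 7)^2.
d/dx[D^2] = 2(x + 8) + 2·(-2)·(-2x + 7) = 0 ⇒ x = 6/5.
Then y = 13/5 and the distance is √(529/5) ≈ 10.2859.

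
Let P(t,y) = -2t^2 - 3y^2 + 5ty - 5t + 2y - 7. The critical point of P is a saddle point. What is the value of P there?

-40

∂P/∂t = -4t + 5y - 5 = 0 and ∂P/∂y = 5t - 6y + 2 = 0, so (t, y) = (20, 17).
The Hessian has P_{tt} = -4, P_{yy} = -6, P_{ty} = 5, giving D = -1 < 0, so the point is a saddle point.
P(20, 17) = -40.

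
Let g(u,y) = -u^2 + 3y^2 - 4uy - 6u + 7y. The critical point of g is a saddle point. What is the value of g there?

∂g/∂u = -2u - 4y - 6 = 0 and ∂g/∂y = -4u + 6y + 7 = 0, so (u, y) = (-2/7, -19/14).
The Hessian has g_{uu} = -2, g_{yy} = 6, g_{uy} = -4, giving D = -28 < 0, so the point is a saddle point.
g(-2/7, -19/14) = -109/28.

-109/28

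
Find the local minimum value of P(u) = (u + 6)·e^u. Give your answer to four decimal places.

By the product rule, P'(u) = (u + 7)·e^u. Since e^u > 0, the only critical point is u = -7.
P''(-7) has the same sign as 1 > 0, so this is a local minimum.
P(-7) = (-1)·e^(-7) ≈ -0.0009.

-0.0009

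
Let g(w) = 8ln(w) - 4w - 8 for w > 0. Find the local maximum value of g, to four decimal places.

-10.4548

g'(w) = 8/w − 4 = 0 gives w = 2.
g''(w) = -8/w², which is negative for w > 0, so this is a local maximum.
g(2) = 8·ln(2) - 8 - 8 ≈ -10.4548.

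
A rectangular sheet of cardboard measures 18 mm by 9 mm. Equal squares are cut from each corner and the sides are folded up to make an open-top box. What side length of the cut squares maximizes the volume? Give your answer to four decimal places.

1.9019

With cut size x, the volume is V(x) = x(18 − 2x)(9 − 2x) for 0 < x < 4.5.
V'(x) = 12x^2 − 108x + 162. Setting V'(x) = 0 gives x ≈ 1.9019 (the root in (0, 4.5)).
V''(x) = 24x − 108 is negative there, so this is the maximum; V ≈ 140.2961.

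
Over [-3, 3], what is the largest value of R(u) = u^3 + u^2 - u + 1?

The derivative is 3u^2 + 2u - 1, which vanishes at u = -1 and u = 1/3.
Candidates: R(-3) = -14,  R(-1) = 2,  R(1/3) = 22/27,  R(3) = 34.
So the maximum is R(3) = 34.

34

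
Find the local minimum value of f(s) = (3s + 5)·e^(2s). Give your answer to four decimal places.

By the product rule, f'(s) = (6s + 13)·e^(2s). Since e^(2s) > 0, the only critical point is s = -13/6.
f''(-13/6) has the same sign as 6 > 0, so this is a local minimum.
f(-13/6) = (-3/2)·e^(-13/3) ≈ -0.0197.

-0.0197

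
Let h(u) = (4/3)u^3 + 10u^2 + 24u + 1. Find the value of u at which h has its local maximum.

-3

h'(u) = 4u^2 + 20u + 24. Setting h'(u) = 0 gives u ∈ {-3, -2}.
Second-derivative test with h''(u) = 8u + 20: h''(-3) = -4 < 0 ⇒ local maximum; h''(-2) = 4 > 0 ⇒ local minimum.
Thus h has its local maximum at u = -3, with value -17.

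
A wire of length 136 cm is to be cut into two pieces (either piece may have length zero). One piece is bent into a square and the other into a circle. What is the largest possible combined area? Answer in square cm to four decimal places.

1471.8649

Let x be the length used for the square. Square side x/4; circle radius (136−x)/(2π).
A(x) = (x/4)² + π·((136−x)/(2π))² = x²/16 + (136−x)²/(4π) for 0 ≤ x ≤ 136. A'(x) = x/8 − (136−x)/(2π) = 0 gives x = 4·136/(π+4) ≈ 76.1735.
A'' > 0, so the interior critical point is a minimum; the maximum is at an endpoint. A(0) = 1471.8649 and A(136) = 1156.0000, so the largest area is 1471.8649.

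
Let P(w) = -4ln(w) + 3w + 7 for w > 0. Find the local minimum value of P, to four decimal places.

9.8493

P'(w) = -4/w + 3 = 0 gives w = 4/3.
P''(w) = 4/w², which is positive for w > 0, so this is a local minimum.
P(4/3) = -4·ln(4/3) + 4 + 7 ≈ 9.8493.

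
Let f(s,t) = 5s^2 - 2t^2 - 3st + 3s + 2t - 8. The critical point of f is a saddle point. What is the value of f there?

-372/49

∂f/∂s = 10s - 3t + 3 = 0 and ∂f/∂t = -3s - 4t + 2 = 0, so (s, t) = (-6/49, 29/49).
The Hessian has f_{ss} = 10, f_{tt} = -4, f_{st} = -3, giving D = -49 < 0, so the point is a saddle point.
f(-6/49, 29/49) = -372/49.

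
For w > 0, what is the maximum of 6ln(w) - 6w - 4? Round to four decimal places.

-10.0000

g'(w) = 6/w − 6 = 0 gives w = 1.
g''(w) = -6/w², which is negative for w > 0, so this is a local maximum.
g(1) = 6·ln(1) - 6 - 4 ≈ -10.0000.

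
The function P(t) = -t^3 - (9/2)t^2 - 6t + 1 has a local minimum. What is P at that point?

P'(t) = -3t^2 - 9t - 6 = 0 at t = -2, -1.
Since P''(t) = -6t - 9, we get P''(-2) = 3 > 0 ⇒ local minimum; P''(-1) = -3 < 0 ⇒ local maximum.
So the local minimum value is P(-2) = 3.

3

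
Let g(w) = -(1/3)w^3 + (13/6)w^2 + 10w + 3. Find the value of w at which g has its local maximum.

6

g'(w) = -w^2 + (13/3)w + 10. Setting g'(w) = 0 gives w ∈ {-5/3, 6}.
g''(w) = -2w + 13/3. g''(-5/3) = 23/3 > 0 ⇒ local minimum; g''(6) = -23/3 < 0 ⇒ local maximum.
The local maximum is g(6) = 69.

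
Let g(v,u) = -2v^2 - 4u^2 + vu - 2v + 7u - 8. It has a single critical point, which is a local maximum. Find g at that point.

-148/31

∂g/∂v = -4v + u - 2 = 0 and ∂g/∂u = v - 8u + 7 = 0, so (v, u) = (-9/31, 26/31).
The Hessian has g_{vv} = -4, g_{uu} = -8, g_{vu} = 1, giving D = 31 > 0 with g_{vv} < 0, so the point is a local maximum.
g(-9/31, 26/31) = -148/31.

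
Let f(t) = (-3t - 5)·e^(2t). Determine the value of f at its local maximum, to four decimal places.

By the product rule, f'(t) = (-6t - 13)·e^(2t). Since e^(2t) > 0, the only critical point is t = -13/6.
f''(-13/6) has the same sign as -6 < 0, so this is a local maximum.
f(-13/6) = (3/2)·e^(-13/3) ≈ 0.0197.

0.0197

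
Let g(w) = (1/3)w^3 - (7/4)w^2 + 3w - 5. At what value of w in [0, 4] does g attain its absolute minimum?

g'(w) = w^2 - (7/2)w + 3, which vanishes at w = 3/2 and w = 2.
Compare values at every candidate in [0, 4]: g(0) = -5,  g(3/2) = -53/16,  g(2) = -10/3,  g(4) = 1/3.
The minimum over the interval is -5, attained at w = 0.

0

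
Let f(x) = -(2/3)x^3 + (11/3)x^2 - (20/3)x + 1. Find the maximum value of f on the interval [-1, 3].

f'(x) = -2x^2 + (22/3)x - 20/3, which vanishes at x = 5/3 and x = 2.
Candidates: f(-1) = 12,  f(5/3) = -244/81,  f(2) = -3,  f(3) = -4.
Hence the absolute maximum is 12 at x = -1.

12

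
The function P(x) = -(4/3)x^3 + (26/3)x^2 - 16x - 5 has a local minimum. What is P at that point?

-1141/81

P'(x) = -4x^2 + (52/3)x - 16. Setting P'(x) = 0 gives x ∈ {4/3, 3}.
Second-derivative test with P''(x) = -8x + 52/3: P''(4/3) = 20/3 > 0 ⇒ local minimum; P''(3) = -20/3 < 0 ⇒ local maximum.
So the local minimum value is P(4/3) = -1141/81.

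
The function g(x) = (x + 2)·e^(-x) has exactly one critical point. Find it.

Differentiating with the product rule gives g'(x) = (-x - 1)·e^(-x). Since e^(-x) > 0, the only critical point is x = -1.
g''(-1) has the same sign as -1 < 0, so this is a local maximum.
g(-1) = (1)·e^(1) ≈ 2.7183.

-1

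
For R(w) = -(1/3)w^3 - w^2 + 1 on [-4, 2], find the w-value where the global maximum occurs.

-4

The derivative is -w^2 - 2w, which vanishes at w = -2 and w = 0.
Compare values at every candidate in [-4, 2]: R(-4) = 19/3,  R(-2) = -1/3,  R(0) = 1,  R(2) = -17/3.
So the maximum is R(-4) = 19/3.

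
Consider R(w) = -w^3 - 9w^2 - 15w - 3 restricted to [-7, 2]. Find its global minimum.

-77

Differentiating, R'(w) = -3w^2 - 18w - 15; which vanishes at w = -5 and w = -1.
Evaluating at the critical points and endpoints: R(-7) = 4; R(-5) = -28; R(-1) = 4; R(2) = -77.
Hence the absolute minimum is -77 at w = 2.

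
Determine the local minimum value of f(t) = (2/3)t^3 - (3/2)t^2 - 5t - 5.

Critical points: f'(t) = 2t^2 - 3t - 5 vanishes at t = -1, 5/2.
Second-derivative test with f''(t) = 4t - 3: f''(-1) = -7 < 0 ⇒ local maximum; f''(5/2) = 7 > 0 ⇒ local minimum.
The local minimum is f(5/2) = -395/24.

-395/24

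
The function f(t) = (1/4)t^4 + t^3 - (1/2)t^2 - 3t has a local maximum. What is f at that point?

7/4

f'(t) = t^3 + 3t^2 - t - 3 = 0 at t = -3, -1, 1.
Second-derivative test with f''(t) = 3t^2 + 6t - 1: f''(-3) = 8 > 0 ⇒ local minimum; f''(-1) = -4 < 0 ⇒ local maximum; f''(1) = 8 > 0 ⇒ local minimum.
Thus f has its local maximum at t = -1, with value 7/4.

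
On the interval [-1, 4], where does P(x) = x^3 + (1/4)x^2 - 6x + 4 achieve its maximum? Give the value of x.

4

Differentiating, P'(x) = 3x^2 + (1/2)x - 6; whose only zero in [-1, 4] is x = 4/3.
Compare values at every candidate in [-1, 4]: P(-1) = 37/4; P(4/3) = -32/27; P(4) = 48.
The maximum over the interval is 48, attained at x = 4.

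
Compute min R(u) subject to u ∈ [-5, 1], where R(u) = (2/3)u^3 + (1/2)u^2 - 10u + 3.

The derivative is 2u^2 + u - 10, whose only zero in [-5, 1] is u = -5/2.
Compare values at every candidate in [-5, 1]: R(-5) = -107/6; R(-5/2) = 497/24; R(1) = -35/6.
The minimum over the interval is -107/6, attained at u = -5.

-107/6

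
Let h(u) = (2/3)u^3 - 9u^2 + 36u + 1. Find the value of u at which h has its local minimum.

6

h'(u) = 2u^2 - 18u + 36. Setting h'(u) = 0 gives u ∈ {3, 6}.
h''(u) = 4u - 18. h''(3) = -6 < 0 ⇒ local maximum; h''(6) = 6 > 0 ⇒ local minimum.
The local minimum is h(6) = 37.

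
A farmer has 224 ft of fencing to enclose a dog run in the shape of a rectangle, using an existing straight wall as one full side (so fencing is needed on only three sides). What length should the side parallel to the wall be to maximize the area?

Let the sides perpendicular to the wall have length x and the parallel side y, so 2x + y = 224 and the area is A = xy = x(224 − 2x).
A'(x) = 224 − 4x = 0 gives x = 56, and A''(x) = −4 < 0 confirms a maximum.
Then y = 224 − 2·56 = 112 and A = 6272.

112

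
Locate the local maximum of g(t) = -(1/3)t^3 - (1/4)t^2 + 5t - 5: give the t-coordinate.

Critical points: g'(t) = -t^2 - (1/2)t + 5 vanishes at t = -5/2, 2.
g''(t) = -2t - 1/2. g''(-5/2) = 9/2 > 0 ⇒ local minimum; g''(2) = -9/2 < 0 ⇒ local maximum.
The local maximum is g(2) = 4/3.

2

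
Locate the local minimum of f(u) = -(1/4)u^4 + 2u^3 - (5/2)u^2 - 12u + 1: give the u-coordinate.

Critical points: f'(u) = -u^3 + 6u^2 - 5u - 12 vanishes at u = -1, 3, 4.
Since f''(u) = -3u^2 + 12u - 5, we get f''(-1) = -20 < 0 ⇒ local maximum; f''(3) = 4 > 0 ⇒ local minimum; f''(4) = -5 < 0 ⇒ local maximum.
The local minimum is f(3) = -95/4.

3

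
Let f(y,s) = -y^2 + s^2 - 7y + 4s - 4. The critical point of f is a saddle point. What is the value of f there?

∂f/∂y = -2y - 7 = 0 and ∂f/∂s = 2s + 4 = 0, so (y, s) = (-7/2, -2).
The Hessian has f_{yy} = -2, f_{ss} = 2, f_{ys} = 0, giving D = -4 < 0, so the point is a saddle point.
f(-7/2, -2) = 17/4.

17/4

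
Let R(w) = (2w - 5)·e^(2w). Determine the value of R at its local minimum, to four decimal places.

-54.5982

By the product rule, R'(w) = (4w - 8)·e^(2w). Since e^(2w) > 0, the only critical point is w = 2.
R''(2) has the same sign as 4 > 0, so this is a local minimum.
R(2) = (-1)·e^(4) ≈ -54.5982.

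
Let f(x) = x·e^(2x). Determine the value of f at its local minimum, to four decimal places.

Differentiating with the product rule gives f'(x) = (2x + 1)·e^(2x). Since e^(2x) > 0, the only critical point is x = -1/2.
f''(-1/2) has the same sign as 2 > 0, so this is a local minimum.
f(-1/2) = (-1/2)·e^(-1) ≈ -0.1839.

-0.1839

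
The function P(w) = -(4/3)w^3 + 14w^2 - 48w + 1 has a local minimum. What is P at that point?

-53

P'(w) = -4w^2 + 28w - 48. Setting P'(w) = 0 gives w ∈ {3, 4}.
P''(w) = -8w + 28. P''(3) = 4 > 0 ⇒ local minimum; P''(4) = -4 < 0 ⇒ local maximum.
Thus P has its local minimum at w = 3, with value -53.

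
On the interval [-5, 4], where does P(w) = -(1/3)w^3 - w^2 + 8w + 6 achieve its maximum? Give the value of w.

P'(w) = -w^2 - 2w + 8, which vanishes at w = -4 and w = 2.
Candidates: P(-5) = -52/3, P(-4) = -62/3, P(2) = 46/3, P(4) = 2/3.
The maximum over the interval is 46/3, attained at w = 2.

2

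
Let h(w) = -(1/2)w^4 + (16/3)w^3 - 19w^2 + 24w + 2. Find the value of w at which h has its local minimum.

3

h'(w) = -2w^3 + 16w^2 - 38w + 24 = 0 at w = 1, 3, 4.
h''(w) = -6w^2 + 32w - 38. h''(1) = -12 < 0 ⇒ local maximum; h''(3) = 4 > 0 ⇒ local minimum; h''(4) = -6 < 0 ⇒ local maximum.
The local minimum is h(3) = 13/2.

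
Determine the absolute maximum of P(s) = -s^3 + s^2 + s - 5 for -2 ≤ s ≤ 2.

5

The derivative is -3s^2 + 2s + 1, which vanishes at s = -1/3 and s = 1.
Compare values at every candidate in [-2, 2]: P(-2) = 5,  P(-1/3) = -140/27,  P(1) = -4,  P(2) = -7.
Hence the absolute maximum is 5 at s = -2.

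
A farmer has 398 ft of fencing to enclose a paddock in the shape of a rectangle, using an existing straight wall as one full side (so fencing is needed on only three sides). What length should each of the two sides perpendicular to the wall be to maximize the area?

Let the sides perpendicular to the wall have length x and the parallel side y, so 2x + y = 398 and the area is A = xy = x(398 − 2x).
A'(x) = 398 − 4x = 0 gives x = 199/2, and A''(x) = −4 < 0 confirms a maximum.
Then y = 398 − 2·199/2 = 199 and A = 39601/2.

199/2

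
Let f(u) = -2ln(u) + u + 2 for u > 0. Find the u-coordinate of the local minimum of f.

f'(u) = -2/u + 1 = 0 gives u = 2.
f''(u) = 2/u², which is positive for u > 0, so this is a local minimum.
f(2) = -2·ln(2) + 2 + 2 ≈ 2.6137.

2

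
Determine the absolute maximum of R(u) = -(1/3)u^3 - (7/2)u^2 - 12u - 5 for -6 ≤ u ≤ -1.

Differentiating, R'(u) = -u^2 - 7u - 12; which vanishes at u = -4 and u = -3.
Candidates: R(-6) = 13, R(-4) = 25/3, R(-3) = 17/2, R(-1) = 23/6.
Hence the absolute maximum is 13 at u = -6.

13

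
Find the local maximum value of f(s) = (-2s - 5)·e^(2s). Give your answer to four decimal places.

0.0025

Differentiating with the product rule gives f'(s) = (-4s - 12)·e^(2s). Since e^(2s) > 0, the only critical point is s = -3.
f''(-3) has the same sign as -4 < 0, so this is a local maximum.
f(-3) = (1)·e^(-6) ≈ 0.0025.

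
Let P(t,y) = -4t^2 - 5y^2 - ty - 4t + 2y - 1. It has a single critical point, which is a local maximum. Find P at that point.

25/79

∂P/∂t = -8t - y - 4 = 0 and ∂P/∂y = -t - 10y + 2 = 0, so (t, y) = (-42/79, 20/79).
The Hessian has P_{tt} = -8, P_{yy} = -10, P_{ty} = -1, giving D = 79 > 0 with P_{tt} < 0, so the point is a local maximum.
P(-42/79, 20/79) = 25/79.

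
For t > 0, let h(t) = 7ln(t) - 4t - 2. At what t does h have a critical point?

7/4

h'(t) = 7/t − 4 = 0 gives t = 7/4.
h''(t) = -7/t², which is negative for t > 0, so this is a local maximum.
h(7/4) = 7·ln(7/4) - 7 - 2 ≈ -5.0827.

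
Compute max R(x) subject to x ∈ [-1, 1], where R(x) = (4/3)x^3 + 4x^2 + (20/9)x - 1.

59/9

Differentiating, R'(x) = 4x^2 + 8x + 20/9; whose only zero in [-1, 1] is x = -1/3.
Evaluating at the critical points and endpoints: R(-1) = -5/9, R(-1/3) = -109/81, R(1) = 59/9.
The maximum over the interval is 59/9, attained at x = 1.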